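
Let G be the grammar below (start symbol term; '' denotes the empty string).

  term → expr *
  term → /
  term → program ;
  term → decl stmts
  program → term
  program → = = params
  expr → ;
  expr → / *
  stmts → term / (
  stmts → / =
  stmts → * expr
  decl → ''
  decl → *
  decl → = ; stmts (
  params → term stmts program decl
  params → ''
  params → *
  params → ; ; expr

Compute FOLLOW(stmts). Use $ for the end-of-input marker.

In term → decl stmts: stmts is at the end, add FOLLOW(term) = { $, *, /, ;, = }.
In decl → = ; stmts (: add FIRST(() = { ( }.
In params → term stmts program decl: add FIRST(program decl) = { *, /, ;, = }.
Union: FOLLOW(stmts) = { $, (, *, /, ;, = }.

{ $, (, *, /, ;, = }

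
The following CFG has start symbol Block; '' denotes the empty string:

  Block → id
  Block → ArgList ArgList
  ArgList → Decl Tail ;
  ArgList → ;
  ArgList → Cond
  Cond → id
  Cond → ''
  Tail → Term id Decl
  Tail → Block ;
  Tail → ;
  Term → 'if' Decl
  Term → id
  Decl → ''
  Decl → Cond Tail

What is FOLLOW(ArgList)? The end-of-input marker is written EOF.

In Block → ArgList ArgList: add FIRST(ArgList)\{''} = { 'if', ;, id }.
  Since ArgList is nullable, also add FOLLOW(Block) = { EOF, ; }.
In Block → ArgList ArgList: ArgList is at the end, add FOLLOW(Block) = { EOF, ; }.
Union: FOLLOW(ArgList) = { EOF, 'if', ;, id }.

{ EOF, 'if', ;, id }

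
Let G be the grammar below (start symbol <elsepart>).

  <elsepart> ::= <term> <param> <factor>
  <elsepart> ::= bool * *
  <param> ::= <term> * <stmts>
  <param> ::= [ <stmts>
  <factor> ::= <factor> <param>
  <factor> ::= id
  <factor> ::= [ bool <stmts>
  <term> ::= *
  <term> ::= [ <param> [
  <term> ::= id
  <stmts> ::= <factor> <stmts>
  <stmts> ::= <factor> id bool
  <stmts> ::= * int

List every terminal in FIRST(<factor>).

{ [, id }

From <factor> ::= <factor> <param>: add FIRST(<factor>) = { [, id }.
<factor> ::= id contributes {id}.
<factor> ::= [ bool <stmts> contributes {[}.
Union: FIRST(<factor>) = { [, id }.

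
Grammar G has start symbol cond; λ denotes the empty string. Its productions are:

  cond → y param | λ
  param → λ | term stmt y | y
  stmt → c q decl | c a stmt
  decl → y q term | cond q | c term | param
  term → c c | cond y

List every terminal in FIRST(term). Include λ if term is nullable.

term → c c contributes {c}.
From term → cond y: cond nullable, take FIRST(cond) ∪ {y} = { y }.
Union: FIRST(term) = { c, y }.

{ c, y }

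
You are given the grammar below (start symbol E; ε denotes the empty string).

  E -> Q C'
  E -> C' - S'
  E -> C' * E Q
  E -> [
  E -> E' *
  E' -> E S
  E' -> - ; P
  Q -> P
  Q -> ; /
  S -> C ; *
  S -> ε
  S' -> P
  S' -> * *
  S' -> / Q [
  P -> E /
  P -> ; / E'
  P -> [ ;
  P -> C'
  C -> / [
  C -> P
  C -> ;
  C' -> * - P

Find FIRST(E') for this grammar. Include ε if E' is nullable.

From E' -> E S: add FIRST(E) = { *, -, ;, [ }.
E' -> - ; P contributes {-}.
Union: FIRST(E') = { *, -, ;, [ }.

{ *, -, ;, [ }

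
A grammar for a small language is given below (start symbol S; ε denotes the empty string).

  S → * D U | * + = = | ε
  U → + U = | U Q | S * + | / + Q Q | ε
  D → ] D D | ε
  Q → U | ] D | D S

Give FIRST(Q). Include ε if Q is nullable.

{ *, +, /, ], ε }

From Q → U: add FIRST(U) = { *, +, /, ], ε } (including ε since U is nullable).
Q → ] D contributes {]}.
From Q → D S: D, S nullable, take FIRST(D) ∪ FIRST(S) = { *, ] }; also ε since the whole RHS is nullable.
Union: FIRST(Q) = { *, +, /, ], ε }.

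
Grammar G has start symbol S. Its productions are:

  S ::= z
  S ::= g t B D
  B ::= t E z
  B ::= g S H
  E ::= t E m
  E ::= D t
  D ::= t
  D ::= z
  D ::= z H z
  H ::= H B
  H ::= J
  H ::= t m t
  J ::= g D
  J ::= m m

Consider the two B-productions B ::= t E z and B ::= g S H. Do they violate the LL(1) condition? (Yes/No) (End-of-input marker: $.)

FIRST(t E z) = { t } and FIRST(g S H) = { g }.
The FIRST sets are disjoint and neither alternative is nullable — no conflict.

No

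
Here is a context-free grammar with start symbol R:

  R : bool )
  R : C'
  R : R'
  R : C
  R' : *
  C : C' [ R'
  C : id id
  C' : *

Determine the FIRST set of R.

R : bool ) contributes {bool}.
From R : C': add FIRST(C') = { * }.
From R : R': add FIRST(R') = { * }.
From R : C: add FIRST(C) = { *, id }.
Union: FIRST(R) = { *, bool, id }.

{ *, bool, id }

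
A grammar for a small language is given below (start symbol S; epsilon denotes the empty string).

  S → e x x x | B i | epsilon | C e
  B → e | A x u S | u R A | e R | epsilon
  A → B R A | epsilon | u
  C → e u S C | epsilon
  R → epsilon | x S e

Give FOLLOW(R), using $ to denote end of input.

In B → u R A: add FIRST(A)\{epsilon} = { e, u, x }.
  Since A is nullable, also add FOLLOW(B) = { e, i, u, x }.
In B → e R: R is at the end, add FOLLOW(B) = { e, i, u, x }.
In A → B R A: add FIRST(A)\{epsilon} = { e, u, x }.
  Since A is nullable, also add FOLLOW(A) = { e, i, u, x }.
Union: FOLLOW(R) = { e, i, u, x }.

{ e, i, u, x }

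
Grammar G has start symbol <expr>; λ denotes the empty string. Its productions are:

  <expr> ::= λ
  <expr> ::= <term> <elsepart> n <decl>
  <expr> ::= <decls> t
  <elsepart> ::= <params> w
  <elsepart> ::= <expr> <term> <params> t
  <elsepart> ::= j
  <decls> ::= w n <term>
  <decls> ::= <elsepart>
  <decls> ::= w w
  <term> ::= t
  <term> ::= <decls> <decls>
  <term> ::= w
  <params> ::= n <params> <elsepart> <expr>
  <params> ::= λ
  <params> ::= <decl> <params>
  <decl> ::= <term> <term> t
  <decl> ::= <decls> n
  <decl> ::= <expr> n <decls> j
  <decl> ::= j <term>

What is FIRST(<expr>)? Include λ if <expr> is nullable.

<expr> ::= λ contributes λ.
From <expr> ::= <term> <elsepart> n <decl>: add FIRST(<term>) = { j, n, t, w }.
From <expr> ::= <decls> t: add FIRST(<decls>) = { j, n, t, w }.
Union: FIRST(<expr>) = { j, n, t, w, λ }.

{ j, n, t, w, λ }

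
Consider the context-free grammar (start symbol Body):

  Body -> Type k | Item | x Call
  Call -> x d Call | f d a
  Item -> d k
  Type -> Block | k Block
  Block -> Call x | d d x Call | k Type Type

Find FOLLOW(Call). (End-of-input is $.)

{ $, d, f, k, x }

In Body -> x Call: Call is at the end, add FOLLOW(Body) = { $ }.
In Call -> x d Call: Call is at the end, add FOLLOW(Call) = { $, d, f, k, x }.
In Block -> Call x: add FIRST(x) = { x }.
In Block -> d d x Call: Call is at the end, add FOLLOW(Block) = { d, f, k, x }.
Union: FOLLOW(Call) = { $, d, f, k, x }.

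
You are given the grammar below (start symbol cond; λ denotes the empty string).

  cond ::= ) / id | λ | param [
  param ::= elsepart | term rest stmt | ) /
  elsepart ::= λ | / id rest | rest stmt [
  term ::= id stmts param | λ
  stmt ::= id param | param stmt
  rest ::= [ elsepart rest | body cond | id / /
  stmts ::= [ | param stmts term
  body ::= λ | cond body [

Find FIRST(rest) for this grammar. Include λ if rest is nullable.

rest ::= [ elsepart rest contributes {[}.
From rest ::= body cond: body, cond nullable, take FIRST(body) ∪ FIRST(cond) = { ), /, [, id }; also λ since the whole RHS is nullable.
rest ::= id / / contributes {id}.
Union: FIRST(rest) = { ), /, [, id, λ }.

{ ), /, [, id, λ }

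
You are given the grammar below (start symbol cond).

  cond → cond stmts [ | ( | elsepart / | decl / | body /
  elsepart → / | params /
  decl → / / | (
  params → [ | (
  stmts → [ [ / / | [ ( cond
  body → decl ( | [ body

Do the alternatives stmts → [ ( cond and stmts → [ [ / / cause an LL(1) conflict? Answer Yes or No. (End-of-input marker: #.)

Yes

FIRST([ ( cond) = { [ } and FIRST([ [ / /) = { [ }.
Both contain [, so the two alternatives are not disjoint — LL(1) conflict.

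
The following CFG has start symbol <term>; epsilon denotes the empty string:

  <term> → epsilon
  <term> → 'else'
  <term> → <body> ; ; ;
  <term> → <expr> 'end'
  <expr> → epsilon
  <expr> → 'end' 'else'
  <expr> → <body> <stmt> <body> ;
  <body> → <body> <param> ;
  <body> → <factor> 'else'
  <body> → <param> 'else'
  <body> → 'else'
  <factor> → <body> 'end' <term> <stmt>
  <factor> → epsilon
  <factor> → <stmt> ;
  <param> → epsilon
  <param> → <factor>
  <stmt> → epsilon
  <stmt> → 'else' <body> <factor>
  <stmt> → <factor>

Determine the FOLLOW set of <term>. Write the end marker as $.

{ $, 'else', ; }

<term> is the start symbol, so $ ∈ FOLLOW(<term>).
In <factor> → <body> 'end' <term> <stmt>: add FIRST(<stmt>)\{epsilon} = { 'else', ; }.
  Since <stmt> is nullable, also add FOLLOW(<factor>) = { 'else', ; }.
Union: FOLLOW(<term>) = { $, 'else', ; }.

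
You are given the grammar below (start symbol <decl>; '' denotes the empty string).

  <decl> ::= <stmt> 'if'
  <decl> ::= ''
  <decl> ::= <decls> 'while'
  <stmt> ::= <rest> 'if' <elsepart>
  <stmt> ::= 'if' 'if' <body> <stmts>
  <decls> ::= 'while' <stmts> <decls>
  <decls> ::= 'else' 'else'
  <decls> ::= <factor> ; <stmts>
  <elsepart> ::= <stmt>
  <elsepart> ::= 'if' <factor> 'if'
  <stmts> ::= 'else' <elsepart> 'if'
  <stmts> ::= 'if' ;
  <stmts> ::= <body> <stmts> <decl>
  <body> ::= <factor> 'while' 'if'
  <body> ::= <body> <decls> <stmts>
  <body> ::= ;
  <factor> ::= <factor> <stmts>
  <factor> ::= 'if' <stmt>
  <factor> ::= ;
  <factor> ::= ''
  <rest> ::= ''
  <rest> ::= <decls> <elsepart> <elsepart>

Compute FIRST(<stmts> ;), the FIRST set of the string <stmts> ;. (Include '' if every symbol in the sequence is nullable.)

Add FIRST(<stmts>) = { 'else', 'if', 'while', ; }; <stmts> is not nullable, stop.

{ 'else', 'if', 'while', ; }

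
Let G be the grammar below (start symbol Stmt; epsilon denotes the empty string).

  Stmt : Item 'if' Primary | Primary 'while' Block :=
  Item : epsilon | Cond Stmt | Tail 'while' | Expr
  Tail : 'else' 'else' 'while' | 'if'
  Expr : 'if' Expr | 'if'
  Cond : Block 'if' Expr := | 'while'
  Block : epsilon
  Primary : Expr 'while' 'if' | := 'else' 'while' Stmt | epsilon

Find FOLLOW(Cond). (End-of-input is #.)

In Item : Cond Stmt: add FIRST(Stmt) = { 'else', 'if', 'while', := }.
Union: FOLLOW(Cond) = { 'else', 'if', 'while', := }.

{ 'else', 'if', 'while', := }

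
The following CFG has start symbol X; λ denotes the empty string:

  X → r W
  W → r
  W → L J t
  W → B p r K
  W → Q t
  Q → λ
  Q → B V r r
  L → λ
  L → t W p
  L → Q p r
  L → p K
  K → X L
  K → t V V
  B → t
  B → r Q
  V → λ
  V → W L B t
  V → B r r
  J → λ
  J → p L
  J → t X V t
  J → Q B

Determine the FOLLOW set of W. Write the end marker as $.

In X → r W: W is at the end, add FOLLOW(X) = { $, p, r, t }.
In L → t W p: add FIRST(p) = { p }.
In V → W L B t: add FIRST(L B t) = { p, r, t }.
Union: FOLLOW(W) = { $, p, r, t }.

{ $, p, r, t }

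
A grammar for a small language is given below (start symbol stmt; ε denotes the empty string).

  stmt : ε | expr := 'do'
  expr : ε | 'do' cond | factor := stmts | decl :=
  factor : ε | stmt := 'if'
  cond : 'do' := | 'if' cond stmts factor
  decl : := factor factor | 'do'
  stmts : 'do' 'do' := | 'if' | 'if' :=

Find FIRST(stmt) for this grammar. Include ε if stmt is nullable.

stmt : ε contributes ε.
From stmt : expr := 'do': expr nullable, take FIRST(expr) ∪ {:=} = { 'do', := }.
Union: FIRST(stmt) = { 'do', :=, ε }.

{ 'do', :=, ε }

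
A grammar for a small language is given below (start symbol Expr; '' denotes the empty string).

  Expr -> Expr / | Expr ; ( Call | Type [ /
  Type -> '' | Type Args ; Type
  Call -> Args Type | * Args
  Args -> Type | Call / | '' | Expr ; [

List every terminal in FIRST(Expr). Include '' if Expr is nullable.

{ *, /, ;, [ }

From Expr -> Expr /: add FIRST(Expr) = { *, /, ;, [ }.
From Expr -> Expr ; ( Call: add FIRST(Expr) = { *, /, ;, [ }.
From Expr -> Type [ /: Type nullable, take FIRST(Type) ∪ {[} = { *, /, ;, [ }.
Union: FIRST(Expr) = { *, /, ;, [ }.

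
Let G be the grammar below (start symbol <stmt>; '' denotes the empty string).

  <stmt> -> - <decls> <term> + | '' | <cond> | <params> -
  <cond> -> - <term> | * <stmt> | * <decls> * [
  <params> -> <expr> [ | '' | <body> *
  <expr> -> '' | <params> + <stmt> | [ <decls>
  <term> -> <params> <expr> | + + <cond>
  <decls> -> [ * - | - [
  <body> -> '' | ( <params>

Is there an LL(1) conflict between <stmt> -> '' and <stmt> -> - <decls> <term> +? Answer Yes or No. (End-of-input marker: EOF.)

FIRST('') = { '' } and FIRST(- <decls> <term> +) = { - }.
The first is nullable but FOLLOW(<stmt>) = { EOF, +, [ } is disjoint from FIRST of the second.

No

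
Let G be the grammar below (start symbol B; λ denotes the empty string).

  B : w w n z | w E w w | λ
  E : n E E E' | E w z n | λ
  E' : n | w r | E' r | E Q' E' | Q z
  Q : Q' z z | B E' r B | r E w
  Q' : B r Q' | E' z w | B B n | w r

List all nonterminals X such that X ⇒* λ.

Directly nullable (have an λ-production): B, E.
No other nonterminal has a production whose RHS symbols are all nullable.

{ B, E }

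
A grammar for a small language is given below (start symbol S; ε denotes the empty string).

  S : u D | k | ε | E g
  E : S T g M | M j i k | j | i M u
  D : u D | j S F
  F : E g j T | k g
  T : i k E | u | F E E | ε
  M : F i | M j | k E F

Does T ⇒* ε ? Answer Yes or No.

T has an ε-production, so T ⇒ ε.

Yes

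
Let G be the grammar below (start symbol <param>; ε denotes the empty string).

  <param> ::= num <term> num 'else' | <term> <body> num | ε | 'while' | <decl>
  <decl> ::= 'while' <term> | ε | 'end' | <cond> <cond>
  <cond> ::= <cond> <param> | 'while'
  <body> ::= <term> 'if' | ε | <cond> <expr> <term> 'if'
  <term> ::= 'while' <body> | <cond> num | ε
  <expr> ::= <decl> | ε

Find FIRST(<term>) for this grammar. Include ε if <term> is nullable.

<term> ::= 'while' <body> contributes {'while'}.
From <term> ::= <cond> num: add FIRST(<cond>) = { 'while' }.
<term> ::= ε contributes ε.
Union: FIRST(<term>) = { 'while', ε }.

{ 'while', ε }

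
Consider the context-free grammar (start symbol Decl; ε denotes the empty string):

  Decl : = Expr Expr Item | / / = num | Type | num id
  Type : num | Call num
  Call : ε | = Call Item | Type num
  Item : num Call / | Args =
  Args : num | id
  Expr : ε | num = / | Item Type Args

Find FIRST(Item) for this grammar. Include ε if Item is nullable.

Item : num Call / contributes {num}.
From Item : Args =: add FIRST(Args) = { id, num }.
Union: FIRST(Item) = { id, num }.

{ id, num }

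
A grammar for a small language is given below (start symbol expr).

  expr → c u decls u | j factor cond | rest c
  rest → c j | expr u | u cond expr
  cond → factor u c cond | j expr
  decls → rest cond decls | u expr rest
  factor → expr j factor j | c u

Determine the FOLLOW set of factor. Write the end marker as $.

{ c, j, u }

In expr → j factor cond: add FIRST(cond) = { c, j, u }.
In cond → factor u c cond: add FIRST(u c cond) = { u }.
In factor → expr j factor j: add FIRST(j) = { j }.
Union: FOLLOW(factor) = { c, j, u }.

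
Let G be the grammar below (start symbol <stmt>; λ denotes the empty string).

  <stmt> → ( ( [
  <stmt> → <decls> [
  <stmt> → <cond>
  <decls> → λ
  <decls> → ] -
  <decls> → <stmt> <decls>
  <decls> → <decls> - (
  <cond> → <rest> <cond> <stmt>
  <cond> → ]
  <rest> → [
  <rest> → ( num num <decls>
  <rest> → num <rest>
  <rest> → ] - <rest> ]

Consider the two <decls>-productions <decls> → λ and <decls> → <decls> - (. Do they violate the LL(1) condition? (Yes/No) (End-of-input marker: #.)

FIRST(λ) = { λ } and FIRST(<decls> - () = { (, -, [, ], num }.
The first alternative is nullable and FOLLOW(<decls>) = { (, -, [, ], num } shares ( with FIRST of the second — conflict.

Yes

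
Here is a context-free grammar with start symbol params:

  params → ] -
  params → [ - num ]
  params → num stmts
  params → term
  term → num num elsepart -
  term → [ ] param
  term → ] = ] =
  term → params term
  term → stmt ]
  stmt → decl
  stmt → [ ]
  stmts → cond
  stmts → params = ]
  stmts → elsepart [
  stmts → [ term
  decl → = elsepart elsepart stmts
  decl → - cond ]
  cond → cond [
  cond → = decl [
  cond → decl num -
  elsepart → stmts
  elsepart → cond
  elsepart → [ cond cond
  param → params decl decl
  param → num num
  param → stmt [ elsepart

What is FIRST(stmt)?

From stmt → decl: add FIRST(decl) = { -, = }.
stmt → [ ] contributes {[}.
Union: FIRST(stmt) = { -, =, [ }.

{ -, =, [ }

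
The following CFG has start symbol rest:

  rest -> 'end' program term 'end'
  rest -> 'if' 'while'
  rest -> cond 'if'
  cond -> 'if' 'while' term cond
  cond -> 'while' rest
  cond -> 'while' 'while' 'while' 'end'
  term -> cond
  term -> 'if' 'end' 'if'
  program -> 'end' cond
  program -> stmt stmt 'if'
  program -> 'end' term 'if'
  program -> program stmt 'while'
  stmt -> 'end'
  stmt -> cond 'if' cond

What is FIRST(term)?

From term -> cond: add FIRST(cond) = { 'if', 'while' }.
term -> 'if' 'end' 'if' contributes {'if'}.
Union: FIRST(term) = { 'if', 'while' }.

{ 'if', 'while' }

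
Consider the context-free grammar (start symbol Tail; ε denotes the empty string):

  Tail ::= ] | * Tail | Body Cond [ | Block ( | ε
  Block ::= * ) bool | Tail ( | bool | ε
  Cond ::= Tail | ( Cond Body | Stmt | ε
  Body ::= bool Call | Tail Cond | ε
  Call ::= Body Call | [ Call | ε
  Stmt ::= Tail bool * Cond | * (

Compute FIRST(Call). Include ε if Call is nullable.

{ (, *, [, ], bool, ε }

From Call ::= Body Call: Body, Call nullable, take FIRST(Body) ∪ FIRST(Call) = { (, *, [, ], bool }; also ε since the whole RHS is nullable.
Call ::= [ Call contributes {[}.
Call ::= ε contributes ε.
Union: FIRST(Call) = { (, *, [, ], bool, ε }.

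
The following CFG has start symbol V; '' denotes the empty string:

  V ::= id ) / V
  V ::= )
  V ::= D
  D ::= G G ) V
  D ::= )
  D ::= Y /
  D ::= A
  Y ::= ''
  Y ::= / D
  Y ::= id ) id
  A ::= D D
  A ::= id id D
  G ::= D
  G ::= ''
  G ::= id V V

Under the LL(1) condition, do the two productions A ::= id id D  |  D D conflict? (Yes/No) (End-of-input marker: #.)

FIRST(id id D) = { id } and FIRST(D D) = { ), /, id }.
Both contain id, so the two alternatives are not disjoint — LL(1) conflict.

Yes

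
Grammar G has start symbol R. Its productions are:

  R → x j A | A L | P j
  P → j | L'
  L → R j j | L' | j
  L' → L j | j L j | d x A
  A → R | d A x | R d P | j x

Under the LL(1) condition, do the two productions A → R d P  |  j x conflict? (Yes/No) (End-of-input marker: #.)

FIRST(R d P) = { d, j, x } and FIRST(j x) = { j }.
Both contain j, so the two alternatives are not disjoint — LL(1) conflict.

Yes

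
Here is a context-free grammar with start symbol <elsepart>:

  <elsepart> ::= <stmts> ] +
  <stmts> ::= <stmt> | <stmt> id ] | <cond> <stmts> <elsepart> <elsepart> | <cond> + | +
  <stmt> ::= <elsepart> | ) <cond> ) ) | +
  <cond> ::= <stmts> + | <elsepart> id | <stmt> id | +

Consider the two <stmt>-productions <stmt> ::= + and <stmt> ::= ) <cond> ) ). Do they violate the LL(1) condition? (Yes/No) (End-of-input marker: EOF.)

FIRST(+) = { + } and FIRST() <cond> ) )) = { ) }.
The FIRST sets are disjoint and neither alternative is nullable — no conflict.

No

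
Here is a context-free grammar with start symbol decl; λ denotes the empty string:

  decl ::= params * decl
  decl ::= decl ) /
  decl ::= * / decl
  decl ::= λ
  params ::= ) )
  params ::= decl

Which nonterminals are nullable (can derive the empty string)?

Directly nullable (have an λ-production): decl.
params ::= decl with every symbol nullable, so params is nullable.

{ decl, params }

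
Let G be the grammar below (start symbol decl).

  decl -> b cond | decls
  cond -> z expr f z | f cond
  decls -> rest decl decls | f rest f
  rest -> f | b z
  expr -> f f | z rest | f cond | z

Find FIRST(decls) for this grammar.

{ b, f }

From decls -> rest decl decls: add FIRST(rest) = { b, f }.
decls -> f rest f contributes {f}.
Union: FIRST(decls) = { b, f }.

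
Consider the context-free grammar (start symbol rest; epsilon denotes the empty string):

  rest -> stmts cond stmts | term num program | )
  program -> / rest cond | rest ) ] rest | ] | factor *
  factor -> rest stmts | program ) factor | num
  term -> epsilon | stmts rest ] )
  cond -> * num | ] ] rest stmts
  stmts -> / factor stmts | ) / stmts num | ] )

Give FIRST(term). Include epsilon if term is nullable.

{ ), /, ], epsilon }

term -> epsilon contributes epsilon.
From term -> stmts rest ] ): add FIRST(stmts) = { ), /, ] }.
Union: FIRST(term) = { ), /, ], epsilon }.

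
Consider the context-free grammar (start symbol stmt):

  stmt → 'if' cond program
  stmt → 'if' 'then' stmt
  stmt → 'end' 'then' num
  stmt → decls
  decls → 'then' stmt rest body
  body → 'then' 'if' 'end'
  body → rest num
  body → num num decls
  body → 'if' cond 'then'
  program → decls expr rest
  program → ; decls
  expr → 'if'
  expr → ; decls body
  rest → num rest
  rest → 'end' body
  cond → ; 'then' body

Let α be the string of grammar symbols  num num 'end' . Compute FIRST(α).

num is a terminal; add {num} and stop.

{ num }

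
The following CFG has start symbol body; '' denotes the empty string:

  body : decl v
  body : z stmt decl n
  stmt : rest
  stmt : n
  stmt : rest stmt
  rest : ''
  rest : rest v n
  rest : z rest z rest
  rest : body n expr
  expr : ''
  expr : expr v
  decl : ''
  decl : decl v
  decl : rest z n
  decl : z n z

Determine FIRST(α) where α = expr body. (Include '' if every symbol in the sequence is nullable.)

Add FIRST(expr)\{''} = { v }; expr is nullable, continue.
Add FIRST(body) = { v, z }; body is not nullable, stop.

{ v, z }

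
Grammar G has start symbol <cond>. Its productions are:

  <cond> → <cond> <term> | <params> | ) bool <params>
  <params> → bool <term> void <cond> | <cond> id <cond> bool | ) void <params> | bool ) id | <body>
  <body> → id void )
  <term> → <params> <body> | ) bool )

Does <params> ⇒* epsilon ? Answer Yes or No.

No nonterminal in this grammar is nullable.
No production of <params> has an RHS whose symbols are all nullable, so <params> is not nullable.

No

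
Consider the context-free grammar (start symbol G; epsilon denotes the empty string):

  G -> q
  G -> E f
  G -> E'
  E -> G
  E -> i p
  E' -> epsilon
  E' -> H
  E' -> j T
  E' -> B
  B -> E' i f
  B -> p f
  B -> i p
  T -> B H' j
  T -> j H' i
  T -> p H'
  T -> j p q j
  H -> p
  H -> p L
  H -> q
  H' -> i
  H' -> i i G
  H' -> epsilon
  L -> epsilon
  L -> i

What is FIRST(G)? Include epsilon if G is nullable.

G -> q contributes {q}.
From G -> E f: E nullable, take FIRST(E) ∪ {f} = { f, i, j, p, q }.
From G -> E': add FIRST(E') = { i, j, p, q, epsilon } (including epsilon since E' is nullable).
Union: FIRST(G) = { f, i, j, p, q, epsilon }.

{ f, i, j, p, q, epsilon }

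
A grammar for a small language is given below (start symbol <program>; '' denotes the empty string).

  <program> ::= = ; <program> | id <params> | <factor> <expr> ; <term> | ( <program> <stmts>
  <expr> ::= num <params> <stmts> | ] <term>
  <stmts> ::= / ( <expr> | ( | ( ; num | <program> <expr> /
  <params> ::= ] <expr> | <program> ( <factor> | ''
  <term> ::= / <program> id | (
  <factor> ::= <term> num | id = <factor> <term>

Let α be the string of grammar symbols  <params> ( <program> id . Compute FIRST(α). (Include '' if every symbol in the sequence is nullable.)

{ (, /, =, ], id }

Add FIRST(<params>)\{''} = { (, /, =, ], id }; <params> is nullable, continue.
( is a terminal; add {(} and stop.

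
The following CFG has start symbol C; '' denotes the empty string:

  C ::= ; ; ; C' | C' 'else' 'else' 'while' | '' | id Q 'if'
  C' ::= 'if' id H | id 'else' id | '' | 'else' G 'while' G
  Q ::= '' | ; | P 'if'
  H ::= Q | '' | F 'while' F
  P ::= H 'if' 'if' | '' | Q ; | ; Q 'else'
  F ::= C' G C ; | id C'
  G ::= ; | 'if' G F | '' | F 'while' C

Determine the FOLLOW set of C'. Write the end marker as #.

In C ::= ; ; ; C': C' is at the end, add FOLLOW(C) = { #, 'else', 'if', 'while', ;, id }.
In C ::= C' 'else' 'else' 'while': add FIRST('else' 'else' 'while') = { 'else' }.
In F ::= C' G C ;: add FIRST(G C ;) = { 'else', 'if', ;, id }.
In F ::= id C': C' is at the end, add FOLLOW(F) = { #, 'else', 'if', 'while', ;, id }.
Union: FOLLOW(C') = { #, 'else', 'if', 'while', ;, id }.

{ #, 'else', 'if', 'while', ;, id }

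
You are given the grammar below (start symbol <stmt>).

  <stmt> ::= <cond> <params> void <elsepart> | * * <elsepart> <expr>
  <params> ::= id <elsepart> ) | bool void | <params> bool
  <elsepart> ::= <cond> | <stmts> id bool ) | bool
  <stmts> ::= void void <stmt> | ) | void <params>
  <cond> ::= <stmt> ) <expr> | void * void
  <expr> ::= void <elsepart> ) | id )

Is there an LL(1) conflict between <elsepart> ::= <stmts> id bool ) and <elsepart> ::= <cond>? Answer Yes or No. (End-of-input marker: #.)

Yes

FIRST(<stmts> id bool )) = { ), void } and FIRST(<cond>) = { *, void }.
Both contain void, so the two alternatives are not disjoint — LL(1) conflict.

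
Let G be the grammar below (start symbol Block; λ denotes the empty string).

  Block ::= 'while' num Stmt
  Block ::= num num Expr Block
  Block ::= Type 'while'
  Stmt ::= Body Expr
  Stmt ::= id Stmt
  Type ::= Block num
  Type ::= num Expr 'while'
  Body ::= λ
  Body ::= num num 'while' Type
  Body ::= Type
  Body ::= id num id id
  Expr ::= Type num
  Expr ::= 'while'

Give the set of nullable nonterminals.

{ Body }

Directly nullable (have an λ-production): Body.
No other nonterminal has a production whose RHS symbols are all nullable.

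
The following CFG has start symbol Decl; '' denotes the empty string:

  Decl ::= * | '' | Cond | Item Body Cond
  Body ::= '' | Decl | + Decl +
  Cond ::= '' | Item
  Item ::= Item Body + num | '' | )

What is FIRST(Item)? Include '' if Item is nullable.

From Item ::= Item Body + num: Item, Body nullable, take FIRST(Item) ∪ FIRST(Body) ∪ {+} = { ), *, + }.
Item ::= '' contributes ''.
Item ::= ) contributes {)}.
Union: FIRST(Item) = { ), *, +, '' }.

{ ), *, +, '' }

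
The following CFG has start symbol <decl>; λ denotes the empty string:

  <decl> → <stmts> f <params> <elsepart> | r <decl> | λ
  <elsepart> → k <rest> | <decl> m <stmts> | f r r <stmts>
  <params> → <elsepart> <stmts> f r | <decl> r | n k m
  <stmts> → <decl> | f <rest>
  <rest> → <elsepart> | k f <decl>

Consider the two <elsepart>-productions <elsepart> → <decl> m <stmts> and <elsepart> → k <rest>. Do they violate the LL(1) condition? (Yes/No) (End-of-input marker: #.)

No

FIRST(<decl> m <stmts>) = { f, m, r } and FIRST(k <rest>) = { k }.
The FIRST sets are disjoint and neither alternative is nullable — no conflict.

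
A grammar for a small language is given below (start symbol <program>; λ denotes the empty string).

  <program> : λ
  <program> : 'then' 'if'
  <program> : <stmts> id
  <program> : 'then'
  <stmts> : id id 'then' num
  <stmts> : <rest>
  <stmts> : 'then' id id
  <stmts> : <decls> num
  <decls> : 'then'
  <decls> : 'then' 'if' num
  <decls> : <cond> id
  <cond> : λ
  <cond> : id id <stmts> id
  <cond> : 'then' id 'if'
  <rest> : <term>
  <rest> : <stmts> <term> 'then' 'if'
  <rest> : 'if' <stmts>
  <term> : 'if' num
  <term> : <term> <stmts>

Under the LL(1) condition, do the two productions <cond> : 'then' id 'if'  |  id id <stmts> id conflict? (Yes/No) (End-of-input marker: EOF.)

No

FIRST('then' id 'if') = { 'then' } and FIRST(id id <stmts> id) = { id }.
The FIRST sets are disjoint and neither alternative is nullable — no conflict.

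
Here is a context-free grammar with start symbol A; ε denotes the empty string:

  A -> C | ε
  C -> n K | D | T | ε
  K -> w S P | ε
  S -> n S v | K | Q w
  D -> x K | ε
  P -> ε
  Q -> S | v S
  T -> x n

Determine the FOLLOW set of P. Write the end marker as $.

{ $, v, w }

In K -> w S P: P is at the end, add FOLLOW(K) = { $, v, w }.
Union: FOLLOW(P) = { $, v, w }.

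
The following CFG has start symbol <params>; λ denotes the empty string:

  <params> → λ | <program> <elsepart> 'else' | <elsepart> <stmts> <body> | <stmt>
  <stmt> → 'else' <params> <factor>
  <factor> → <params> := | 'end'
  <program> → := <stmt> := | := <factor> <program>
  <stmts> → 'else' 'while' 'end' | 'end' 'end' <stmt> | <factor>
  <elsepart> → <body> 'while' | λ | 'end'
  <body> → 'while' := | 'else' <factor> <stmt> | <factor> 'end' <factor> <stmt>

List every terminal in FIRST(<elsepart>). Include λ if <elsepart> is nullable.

{ 'else', 'end', 'while', :=, λ }

From <elsepart> → <body> 'while': add FIRST(<body>) = { 'else', 'end', 'while', := }.
<elsepart> → λ contributes λ.
<elsepart> → 'end' contributes {'end'}.
Union: FIRST(<elsepart>) = { 'else', 'end', 'while', :=, λ }.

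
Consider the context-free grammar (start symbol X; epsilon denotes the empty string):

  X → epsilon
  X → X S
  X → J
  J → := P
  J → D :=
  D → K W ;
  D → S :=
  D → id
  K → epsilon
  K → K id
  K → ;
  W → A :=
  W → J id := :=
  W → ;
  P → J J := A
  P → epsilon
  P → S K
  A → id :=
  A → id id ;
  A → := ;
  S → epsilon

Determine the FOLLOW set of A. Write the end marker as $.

In W → A :=: add FIRST(:=) = { := }.
In P → J J := A: A is at the end, add FOLLOW(P) = { $, :=, ;, id }.
Union: FOLLOW(A) = { $, :=, ;, id }.

{ $, :=, ;, id }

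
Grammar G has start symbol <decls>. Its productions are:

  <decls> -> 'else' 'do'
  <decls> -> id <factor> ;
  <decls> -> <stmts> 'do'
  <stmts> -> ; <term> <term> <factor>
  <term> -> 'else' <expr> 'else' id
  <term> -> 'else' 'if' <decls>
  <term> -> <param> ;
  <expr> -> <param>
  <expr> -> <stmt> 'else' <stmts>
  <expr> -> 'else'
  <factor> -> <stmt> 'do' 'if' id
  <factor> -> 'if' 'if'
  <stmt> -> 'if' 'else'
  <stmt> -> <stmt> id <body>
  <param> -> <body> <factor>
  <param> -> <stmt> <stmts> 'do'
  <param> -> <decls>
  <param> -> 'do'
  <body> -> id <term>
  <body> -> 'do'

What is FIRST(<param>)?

{ 'do', 'else', 'if', ;, id }

From <param> -> <body> <factor>: add FIRST(<body>) = { 'do', id }.
From <param> -> <stmt> <stmts> 'do': add FIRST(<stmt>) = { 'if' }.
From <param> -> <decls>: add FIRST(<decls>) = { 'else', ;, id }.
<param> -> 'do' contributes {'do'}.
Union: FIRST(<param>) = { 'do', 'else', 'if', ;, id }.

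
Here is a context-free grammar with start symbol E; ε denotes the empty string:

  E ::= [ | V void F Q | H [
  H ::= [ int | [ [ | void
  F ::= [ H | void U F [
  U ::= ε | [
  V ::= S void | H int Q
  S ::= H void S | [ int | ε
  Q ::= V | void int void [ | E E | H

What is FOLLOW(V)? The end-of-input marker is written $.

In E ::= V void F Q: add FIRST(void F Q) = { void }.
In Q ::= V: V is at the end, add FOLLOW(Q) = { $, [, void }.
Union: FOLLOW(V) = { $, [, void }.

{ $, [, void }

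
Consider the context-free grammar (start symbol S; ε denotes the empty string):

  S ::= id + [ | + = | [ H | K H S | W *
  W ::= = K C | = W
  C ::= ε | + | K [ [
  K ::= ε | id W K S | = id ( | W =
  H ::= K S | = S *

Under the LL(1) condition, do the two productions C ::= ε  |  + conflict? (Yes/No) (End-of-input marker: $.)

FIRST(ε) = { ε } and FIRST(+) = { + }.
The first alternative is nullable and FOLLOW(C) = { *, +, =, [, id } shares + with FIRST of the second — conflict.

Yes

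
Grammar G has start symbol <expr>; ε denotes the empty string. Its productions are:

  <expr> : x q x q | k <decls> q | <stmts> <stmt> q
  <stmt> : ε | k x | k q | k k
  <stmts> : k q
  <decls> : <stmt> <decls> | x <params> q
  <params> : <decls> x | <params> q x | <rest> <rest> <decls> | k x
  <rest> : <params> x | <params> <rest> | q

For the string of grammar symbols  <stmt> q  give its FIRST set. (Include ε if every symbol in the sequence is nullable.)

{ k, q }

Add FIRST(<stmt>)\{ε} = { k }; <stmt> is nullable, continue.
q is a terminal; add {q} and stop.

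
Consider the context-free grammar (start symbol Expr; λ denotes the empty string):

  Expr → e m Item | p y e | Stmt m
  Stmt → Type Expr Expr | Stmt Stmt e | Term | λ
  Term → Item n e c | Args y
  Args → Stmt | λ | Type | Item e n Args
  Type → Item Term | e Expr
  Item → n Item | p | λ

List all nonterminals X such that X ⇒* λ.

{ Args, Item, Stmt }

Directly nullable (have an λ-production): Stmt, Args, Item.
No other nonterminal has a production whose RHS symbols are all nullable.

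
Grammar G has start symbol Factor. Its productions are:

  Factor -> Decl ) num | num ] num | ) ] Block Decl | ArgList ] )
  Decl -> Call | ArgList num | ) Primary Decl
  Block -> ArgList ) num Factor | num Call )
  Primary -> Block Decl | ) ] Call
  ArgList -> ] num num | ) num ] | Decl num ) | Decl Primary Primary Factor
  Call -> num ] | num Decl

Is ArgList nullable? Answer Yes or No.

No

No nonterminal in this grammar is nullable.
No production of ArgList has an RHS whose symbols are all nullable, so ArgList is not nullable.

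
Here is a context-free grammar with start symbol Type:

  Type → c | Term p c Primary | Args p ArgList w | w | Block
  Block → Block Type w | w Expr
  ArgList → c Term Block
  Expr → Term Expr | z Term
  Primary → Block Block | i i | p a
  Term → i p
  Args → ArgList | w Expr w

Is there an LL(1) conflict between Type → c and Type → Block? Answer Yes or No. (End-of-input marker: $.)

No

FIRST(c) = { c } and FIRST(Block) = { w }.
The FIRST sets are disjoint and neither alternative is nullable — no conflict.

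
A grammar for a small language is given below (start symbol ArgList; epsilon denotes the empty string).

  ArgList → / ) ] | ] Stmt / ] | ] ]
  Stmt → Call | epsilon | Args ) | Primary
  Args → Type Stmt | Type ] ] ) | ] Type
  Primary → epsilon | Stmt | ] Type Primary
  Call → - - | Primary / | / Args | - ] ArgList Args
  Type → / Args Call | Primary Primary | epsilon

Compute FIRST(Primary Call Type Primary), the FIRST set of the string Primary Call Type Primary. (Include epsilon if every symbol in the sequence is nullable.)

{ ), -, /, ] }

Add FIRST(Primary)\{epsilon} = { ), -, /, ] }; Primary is nullable, continue.
Add FIRST(Call) = { ), -, /, ] }; Call is not nullable, stop.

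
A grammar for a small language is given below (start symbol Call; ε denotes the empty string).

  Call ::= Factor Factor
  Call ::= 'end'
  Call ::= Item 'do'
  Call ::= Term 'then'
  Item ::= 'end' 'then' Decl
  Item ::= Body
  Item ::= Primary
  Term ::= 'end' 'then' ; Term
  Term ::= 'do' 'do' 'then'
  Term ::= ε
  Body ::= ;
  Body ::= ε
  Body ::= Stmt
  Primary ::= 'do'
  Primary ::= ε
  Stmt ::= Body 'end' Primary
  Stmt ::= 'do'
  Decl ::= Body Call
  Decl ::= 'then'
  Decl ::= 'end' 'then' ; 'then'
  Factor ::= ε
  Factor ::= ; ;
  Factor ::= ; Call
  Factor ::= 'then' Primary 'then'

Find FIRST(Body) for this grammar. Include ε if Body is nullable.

Body ::= ; contributes {;}.
Body ::= ε contributes ε.
From Body ::= Stmt: add FIRST(Stmt) = { 'do', 'end', ; }.
Union: FIRST(Body) = { 'do', 'end', ;, ε }.

{ 'do', 'end', ;, ε }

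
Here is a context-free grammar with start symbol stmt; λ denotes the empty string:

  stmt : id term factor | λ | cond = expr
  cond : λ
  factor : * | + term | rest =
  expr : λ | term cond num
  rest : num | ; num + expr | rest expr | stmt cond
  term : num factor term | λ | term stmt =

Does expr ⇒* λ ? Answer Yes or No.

Yes

expr has an λ-production, so expr ⇒ λ.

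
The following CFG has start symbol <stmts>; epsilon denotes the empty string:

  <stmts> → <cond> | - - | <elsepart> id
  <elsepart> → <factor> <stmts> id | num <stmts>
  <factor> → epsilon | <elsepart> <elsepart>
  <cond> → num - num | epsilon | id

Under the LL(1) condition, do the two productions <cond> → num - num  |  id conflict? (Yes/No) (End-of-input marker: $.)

No

FIRST(num - num) = { num } and FIRST(id) = { id }.
The FIRST sets are disjoint and neither alternative is nullable — no conflict.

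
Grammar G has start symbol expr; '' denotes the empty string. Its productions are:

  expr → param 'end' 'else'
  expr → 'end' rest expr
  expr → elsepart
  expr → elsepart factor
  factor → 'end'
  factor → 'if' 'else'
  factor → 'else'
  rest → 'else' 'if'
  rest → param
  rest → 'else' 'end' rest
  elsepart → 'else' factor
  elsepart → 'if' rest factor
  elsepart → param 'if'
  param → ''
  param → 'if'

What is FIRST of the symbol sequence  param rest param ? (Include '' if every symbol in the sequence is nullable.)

{ 'else', 'if', '' }

Add FIRST(param)\{''} = { 'if' }; param is nullable, continue.
Add FIRST(rest)\{''} = { 'else', 'if' }; rest is nullable, continue.
Add FIRST(param)\{''} = { 'if' }; param is nullable, continue.
Every symbol is nullable, so include ''.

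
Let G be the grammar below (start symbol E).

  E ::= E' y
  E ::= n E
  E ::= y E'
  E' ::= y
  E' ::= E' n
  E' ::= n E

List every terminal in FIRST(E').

E' ::= y contributes {y}.
From E' ::= E' n: add FIRST(E') = { n, y }.
E' ::= n E contributes {n}.
Union: FIRST(E') = { n, y }.

{ n, y }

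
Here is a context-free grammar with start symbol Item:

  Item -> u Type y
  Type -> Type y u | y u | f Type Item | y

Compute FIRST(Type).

{ f, y }

From Type -> Type y u: add FIRST(Type) = { f, y }.
Type -> y u contributes {y}.
Type -> f Type Item contributes {f}.
Type -> y contributes {y}.
Union: FIRST(Type) = { f, y }.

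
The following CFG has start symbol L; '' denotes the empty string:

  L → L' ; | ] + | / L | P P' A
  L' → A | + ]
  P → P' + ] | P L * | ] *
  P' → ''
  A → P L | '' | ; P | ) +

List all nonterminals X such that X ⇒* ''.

{ A, L', P' }

Directly nullable (have an ''-production): P', A.
L' → A with every symbol nullable, so L' is nullable.
No other nonterminal has a production whose RHS symbols are all nullable.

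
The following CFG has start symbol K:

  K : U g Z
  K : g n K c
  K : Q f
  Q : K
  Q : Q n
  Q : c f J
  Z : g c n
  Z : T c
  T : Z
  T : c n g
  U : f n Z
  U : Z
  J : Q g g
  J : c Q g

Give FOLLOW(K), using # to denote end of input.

K is the start symbol, so # ∈ FOLLOW(K).
In K : g n K c: add FIRST(c) = { c }.
In Q : K: K is at the end, add FOLLOW(Q) = { f, g, n }.
Union: FOLLOW(K) = { #, c, f, g, n }.

{ #, c, f, g, n }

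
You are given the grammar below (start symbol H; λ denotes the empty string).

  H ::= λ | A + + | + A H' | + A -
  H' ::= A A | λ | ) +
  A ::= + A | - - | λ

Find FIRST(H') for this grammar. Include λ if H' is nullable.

{ ), +, -, λ }

From H' ::= A A: A, A nullable, take FIRST(A) ∪ FIRST(A) = { +, - }; also λ since the whole RHS is nullable.
H' ::= λ contributes λ.
H' ::= ) + contributes {)}.
Union: FIRST(H') = { ), +, -, λ }.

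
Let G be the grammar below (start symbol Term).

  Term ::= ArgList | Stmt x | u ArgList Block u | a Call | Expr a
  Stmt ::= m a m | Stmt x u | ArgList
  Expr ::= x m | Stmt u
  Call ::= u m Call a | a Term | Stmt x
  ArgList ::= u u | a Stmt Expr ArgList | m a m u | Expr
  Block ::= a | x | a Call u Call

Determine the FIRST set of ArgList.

{ a, m, u, x }

ArgList ::= u u contributes {u}.
ArgList ::= a Stmt Expr ArgList contributes {a}.
ArgList ::= m a m u contributes {m}.
From ArgList ::= Expr: add FIRST(Expr) = { a, m, u, x }.
Union: FIRST(ArgList) = { a, m, u, x }.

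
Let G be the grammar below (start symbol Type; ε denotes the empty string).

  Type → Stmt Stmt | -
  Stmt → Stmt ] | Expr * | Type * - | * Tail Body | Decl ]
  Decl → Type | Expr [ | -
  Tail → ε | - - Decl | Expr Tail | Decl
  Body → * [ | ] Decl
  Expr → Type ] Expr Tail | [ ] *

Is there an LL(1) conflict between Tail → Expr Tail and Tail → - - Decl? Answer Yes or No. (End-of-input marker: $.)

Yes

FIRST(Expr Tail) = { *, -, [ } and FIRST(- - Decl) = { - }.
Both contain -, so the two alternatives are not disjoint — LL(1) conflict.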